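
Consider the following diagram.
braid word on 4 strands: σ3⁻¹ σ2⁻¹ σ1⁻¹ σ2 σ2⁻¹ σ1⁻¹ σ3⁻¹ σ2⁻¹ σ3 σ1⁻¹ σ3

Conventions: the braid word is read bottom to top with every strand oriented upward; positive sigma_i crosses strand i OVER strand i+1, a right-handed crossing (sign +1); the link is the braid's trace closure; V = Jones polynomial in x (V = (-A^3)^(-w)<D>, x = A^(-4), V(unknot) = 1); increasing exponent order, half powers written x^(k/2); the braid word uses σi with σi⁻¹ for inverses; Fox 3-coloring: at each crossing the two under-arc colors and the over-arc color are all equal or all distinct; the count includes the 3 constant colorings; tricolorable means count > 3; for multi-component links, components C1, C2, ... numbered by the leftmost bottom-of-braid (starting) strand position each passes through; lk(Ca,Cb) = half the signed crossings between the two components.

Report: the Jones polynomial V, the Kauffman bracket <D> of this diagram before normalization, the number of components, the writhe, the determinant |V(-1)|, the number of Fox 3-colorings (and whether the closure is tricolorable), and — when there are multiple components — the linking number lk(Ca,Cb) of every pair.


Jones polynomial: V(x) = -x^-4 + x^-3 + x^-1
<D> = -A^-11 - A^-3 + A; writhe -5
components 1, writhe -5 (11 crossings)
3-colorings: 9 of 3^11, det 3 — tricolorable
note: the span of V is 3, forcing >= 3 crossings in any diagram


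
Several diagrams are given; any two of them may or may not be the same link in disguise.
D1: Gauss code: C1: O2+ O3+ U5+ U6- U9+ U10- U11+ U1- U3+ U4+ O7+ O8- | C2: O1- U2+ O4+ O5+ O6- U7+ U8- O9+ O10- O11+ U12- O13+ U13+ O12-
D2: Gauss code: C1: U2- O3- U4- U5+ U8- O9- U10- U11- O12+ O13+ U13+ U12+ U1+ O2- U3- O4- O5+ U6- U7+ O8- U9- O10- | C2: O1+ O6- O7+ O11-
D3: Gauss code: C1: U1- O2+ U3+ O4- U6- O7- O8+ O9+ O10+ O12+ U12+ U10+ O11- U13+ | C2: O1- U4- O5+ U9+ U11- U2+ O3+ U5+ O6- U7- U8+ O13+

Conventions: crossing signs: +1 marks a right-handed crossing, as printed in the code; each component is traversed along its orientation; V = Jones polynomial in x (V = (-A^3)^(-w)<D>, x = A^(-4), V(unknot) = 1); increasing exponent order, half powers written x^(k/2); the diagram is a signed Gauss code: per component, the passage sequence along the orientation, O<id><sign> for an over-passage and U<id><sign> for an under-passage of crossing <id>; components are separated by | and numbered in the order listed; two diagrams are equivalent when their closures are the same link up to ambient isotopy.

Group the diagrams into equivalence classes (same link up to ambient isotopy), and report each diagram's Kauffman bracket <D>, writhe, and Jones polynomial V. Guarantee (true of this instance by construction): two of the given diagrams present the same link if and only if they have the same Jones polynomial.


equivalence classes: {D1} | {D2} | {D3}
D1 (bracket A^-1 + A^7; 13 crossings at w = +3): V = -x^(1/2) - x^(5/2)
V(D2) = x^(-15/2) - x^(-7/2) - x^(-5/2) - x^(-3/2)  (w -3, c 13, <D> = A^-3 + A + A^5 - A^21)
V(D3) = -x^(-3/2) + x^(-1/2) - 2x^(1/2) + x^(3/2) - 2x^(5/2) + x^(7/2)  [13 crossings, <D> = -A^-5 + 2A^-1 - A^3 + 2A^7 - A^11 + A^15, w = +3]
key observation: 3 values of V(x) split the 3 diagrams


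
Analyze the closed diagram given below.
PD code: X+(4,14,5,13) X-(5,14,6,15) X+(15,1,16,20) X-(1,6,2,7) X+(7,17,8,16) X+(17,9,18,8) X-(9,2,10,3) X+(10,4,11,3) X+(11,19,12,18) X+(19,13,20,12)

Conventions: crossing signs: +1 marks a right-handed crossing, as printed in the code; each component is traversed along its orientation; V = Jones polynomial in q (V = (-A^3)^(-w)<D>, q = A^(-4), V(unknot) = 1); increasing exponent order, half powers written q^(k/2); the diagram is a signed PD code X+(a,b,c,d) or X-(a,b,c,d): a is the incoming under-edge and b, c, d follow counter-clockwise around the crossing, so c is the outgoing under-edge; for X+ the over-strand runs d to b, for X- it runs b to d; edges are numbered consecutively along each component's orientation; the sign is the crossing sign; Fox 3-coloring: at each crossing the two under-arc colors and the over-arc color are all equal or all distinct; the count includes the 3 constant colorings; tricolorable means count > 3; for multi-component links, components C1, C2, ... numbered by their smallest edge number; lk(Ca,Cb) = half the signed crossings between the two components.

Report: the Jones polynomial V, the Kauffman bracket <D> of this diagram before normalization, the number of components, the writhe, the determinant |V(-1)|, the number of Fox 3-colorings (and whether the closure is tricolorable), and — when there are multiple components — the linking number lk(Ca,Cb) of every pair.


Jones polynomial: V(q) = q^2 + q^4 - q^5 + q^6 - q^7
<D> = -A^-16 + A^-12 - A^-8 + A^-4 + A^4; writhe +4
components 1, writhe +4 (10 crossings)
3-colorings: 3 of 3^10, det 5 — not tricolorable
note: w = +4 shifts under R1 moves; the (-A^3)^(-4) factor cancels that in V


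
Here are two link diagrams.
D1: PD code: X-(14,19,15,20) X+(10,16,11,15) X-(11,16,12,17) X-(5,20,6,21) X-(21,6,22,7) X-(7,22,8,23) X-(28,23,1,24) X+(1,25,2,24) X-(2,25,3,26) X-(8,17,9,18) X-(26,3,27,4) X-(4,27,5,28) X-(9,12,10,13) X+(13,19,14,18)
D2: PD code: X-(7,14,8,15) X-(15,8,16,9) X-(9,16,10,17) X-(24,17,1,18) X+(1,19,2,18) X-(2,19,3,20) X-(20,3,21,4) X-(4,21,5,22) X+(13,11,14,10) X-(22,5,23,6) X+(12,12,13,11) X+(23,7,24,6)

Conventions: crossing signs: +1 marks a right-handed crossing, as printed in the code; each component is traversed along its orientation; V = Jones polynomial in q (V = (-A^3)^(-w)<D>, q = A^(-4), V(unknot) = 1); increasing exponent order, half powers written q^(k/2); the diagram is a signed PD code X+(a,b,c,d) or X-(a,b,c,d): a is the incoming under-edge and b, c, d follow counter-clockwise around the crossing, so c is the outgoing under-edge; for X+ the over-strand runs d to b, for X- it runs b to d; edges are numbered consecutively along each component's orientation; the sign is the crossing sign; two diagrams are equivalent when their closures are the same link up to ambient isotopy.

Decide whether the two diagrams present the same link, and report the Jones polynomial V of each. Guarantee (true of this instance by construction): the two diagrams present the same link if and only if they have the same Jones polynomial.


equivalent: yes
D1 (bracket A^-16 + 2A^-8 - 2A^-4 + 1 - 2A^4 + A^8; 14 crossings at w = -8): V = q^-8 - 2q^-7 + q^-6 - 2q^-5 + 2q^-4 + q^-2
V(D2) = q^-8 - 2q^-7 + q^-6 - 2q^-5 + 2q^-4 + q^-2  (w -4, c 12, <D> = A^-4 + 2A^4 - 2A^8 + A^12 - 2A^16 + A^20)
key observation: from 14 to 12 crossings by R-moves: one link, two diagrams


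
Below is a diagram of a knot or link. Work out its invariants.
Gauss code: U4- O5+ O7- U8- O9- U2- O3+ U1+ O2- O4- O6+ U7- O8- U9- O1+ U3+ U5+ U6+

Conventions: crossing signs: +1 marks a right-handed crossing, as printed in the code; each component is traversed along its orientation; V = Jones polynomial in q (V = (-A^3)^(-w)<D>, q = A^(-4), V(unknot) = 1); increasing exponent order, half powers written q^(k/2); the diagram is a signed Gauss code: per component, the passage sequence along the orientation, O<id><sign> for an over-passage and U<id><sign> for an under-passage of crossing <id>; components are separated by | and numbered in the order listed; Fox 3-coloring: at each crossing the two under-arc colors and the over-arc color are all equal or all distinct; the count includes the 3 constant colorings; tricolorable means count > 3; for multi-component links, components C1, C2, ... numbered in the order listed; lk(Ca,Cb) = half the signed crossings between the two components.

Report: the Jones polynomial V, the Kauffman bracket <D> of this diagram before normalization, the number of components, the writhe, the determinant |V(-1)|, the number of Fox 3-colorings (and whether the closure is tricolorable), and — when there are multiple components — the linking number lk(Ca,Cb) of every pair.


V(q) = q^-5 - 2q^-4 + 2q^-3 - 2q^-2 + 2q^-1 - 1 + q
bracket: -A^-7 + A^-3 - 2A + 2A^5 - 2A^9 + 2A^13 - A^17, w = -1
1 component, writhe -1, over 9 crossings
det 11, colorings 3 of 3^9 — not tricolorable
observation: V spans 6 powers of q: at least 6 crossings in any diagram


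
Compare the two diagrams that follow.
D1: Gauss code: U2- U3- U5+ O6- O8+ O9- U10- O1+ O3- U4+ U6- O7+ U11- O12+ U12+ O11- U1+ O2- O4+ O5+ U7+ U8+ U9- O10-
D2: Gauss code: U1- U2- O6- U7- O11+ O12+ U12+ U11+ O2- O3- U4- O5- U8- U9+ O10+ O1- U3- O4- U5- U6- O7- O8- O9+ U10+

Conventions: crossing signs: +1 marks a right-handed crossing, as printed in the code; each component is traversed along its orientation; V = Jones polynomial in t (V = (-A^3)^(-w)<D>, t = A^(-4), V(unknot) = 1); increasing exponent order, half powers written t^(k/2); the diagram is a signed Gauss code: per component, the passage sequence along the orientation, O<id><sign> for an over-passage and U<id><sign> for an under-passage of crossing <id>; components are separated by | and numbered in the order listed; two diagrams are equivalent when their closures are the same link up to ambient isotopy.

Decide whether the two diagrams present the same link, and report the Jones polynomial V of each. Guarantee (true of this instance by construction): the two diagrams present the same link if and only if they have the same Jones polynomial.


equivalent: no
V(D1) = -t^-3 + 2t^-2 - 2t^-1 + 3 - 2t + 2t^2 - t^3  (w 0, c 12, <D> = -A^-12 + 2A^-8 - 2A^-4 + 3 - 2A^4 + 2A^8 - A^12)
V(D2) = t^-8 - 2t^-7 + t^-6 - 2t^-5 + 2t^-4 + t^-2  [12 crossings, <D> = A^-4 + 2A^4 - 2A^8 + A^12 - 2A^16 + A^20, w = -4]
key observation: 2 values of V(t) split the 2 diagrams


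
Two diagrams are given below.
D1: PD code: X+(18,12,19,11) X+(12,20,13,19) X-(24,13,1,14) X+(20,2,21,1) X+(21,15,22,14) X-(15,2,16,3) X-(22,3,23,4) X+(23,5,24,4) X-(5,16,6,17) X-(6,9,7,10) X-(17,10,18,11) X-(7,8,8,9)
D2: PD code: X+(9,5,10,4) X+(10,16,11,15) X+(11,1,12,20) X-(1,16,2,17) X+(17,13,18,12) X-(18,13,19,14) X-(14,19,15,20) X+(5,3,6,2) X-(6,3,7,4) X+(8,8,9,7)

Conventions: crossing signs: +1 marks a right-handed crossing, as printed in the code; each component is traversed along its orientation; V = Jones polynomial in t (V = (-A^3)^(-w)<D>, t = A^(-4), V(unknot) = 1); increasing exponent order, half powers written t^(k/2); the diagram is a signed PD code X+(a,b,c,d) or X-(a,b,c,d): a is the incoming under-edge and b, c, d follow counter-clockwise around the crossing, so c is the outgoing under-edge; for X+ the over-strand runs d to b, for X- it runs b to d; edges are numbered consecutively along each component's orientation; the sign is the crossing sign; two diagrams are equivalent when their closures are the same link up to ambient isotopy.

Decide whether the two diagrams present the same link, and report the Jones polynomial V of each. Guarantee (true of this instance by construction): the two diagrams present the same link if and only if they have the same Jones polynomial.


same link: yes
V(D1) = 1  [12 crossings, <D> = A^-6, w = -2]
V(D2) = 1  (w +2, c 10, <D> = A^6)
note: all 2 diagrams share one V(t), hence one class


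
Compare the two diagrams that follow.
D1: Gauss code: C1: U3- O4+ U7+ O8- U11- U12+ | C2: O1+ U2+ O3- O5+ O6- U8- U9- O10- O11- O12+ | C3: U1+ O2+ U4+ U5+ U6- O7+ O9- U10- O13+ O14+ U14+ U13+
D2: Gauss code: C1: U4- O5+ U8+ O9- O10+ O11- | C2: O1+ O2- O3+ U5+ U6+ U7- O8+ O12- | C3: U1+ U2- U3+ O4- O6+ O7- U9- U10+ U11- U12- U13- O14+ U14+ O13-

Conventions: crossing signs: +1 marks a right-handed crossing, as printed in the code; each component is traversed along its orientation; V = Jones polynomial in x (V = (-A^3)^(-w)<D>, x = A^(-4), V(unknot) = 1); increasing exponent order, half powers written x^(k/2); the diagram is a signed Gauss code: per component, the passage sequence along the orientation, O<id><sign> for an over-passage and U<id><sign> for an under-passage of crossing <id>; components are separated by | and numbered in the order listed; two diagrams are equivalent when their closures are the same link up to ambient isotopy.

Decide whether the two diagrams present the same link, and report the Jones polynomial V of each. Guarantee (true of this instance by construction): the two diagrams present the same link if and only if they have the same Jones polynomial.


same link: yes
V(D1) = x^-2 + 2 + x^2  [14 crossings, <D> = A^-2 + 2A^6 + A^14, w = +2]
D2 (bracket A^-8 + 2 + A^8; 14 crossings at w = 0): V = x^-2 + 2 + x^2
note: from 14 to 14 crossings by R-moves: one link, two diagrams


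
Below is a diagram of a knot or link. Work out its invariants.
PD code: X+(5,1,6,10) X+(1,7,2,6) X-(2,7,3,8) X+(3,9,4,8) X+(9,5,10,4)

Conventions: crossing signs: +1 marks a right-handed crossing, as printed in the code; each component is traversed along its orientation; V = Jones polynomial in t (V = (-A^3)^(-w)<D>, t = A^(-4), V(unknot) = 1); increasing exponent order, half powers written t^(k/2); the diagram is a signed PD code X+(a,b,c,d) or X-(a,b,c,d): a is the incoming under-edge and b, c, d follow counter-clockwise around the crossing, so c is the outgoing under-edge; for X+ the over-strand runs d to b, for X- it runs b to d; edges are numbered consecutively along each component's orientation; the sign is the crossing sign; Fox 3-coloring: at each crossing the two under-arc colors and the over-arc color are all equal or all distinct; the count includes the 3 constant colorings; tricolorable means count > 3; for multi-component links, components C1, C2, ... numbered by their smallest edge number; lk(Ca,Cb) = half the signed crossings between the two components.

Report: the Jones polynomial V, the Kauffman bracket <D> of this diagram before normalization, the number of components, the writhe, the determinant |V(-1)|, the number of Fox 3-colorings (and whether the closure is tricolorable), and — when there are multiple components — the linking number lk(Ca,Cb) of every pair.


Jones polynomial: V(t) = t + t^3 - t^4
<D> = A^-7 - A^-3 - A^5; writhe +3
components 1, writhe +3 (5 crossings)
3-colorings: 9 of 3^5, det 3 — tricolorable
note: the span of V is 3, forcing >= 3 crossings in any diagram


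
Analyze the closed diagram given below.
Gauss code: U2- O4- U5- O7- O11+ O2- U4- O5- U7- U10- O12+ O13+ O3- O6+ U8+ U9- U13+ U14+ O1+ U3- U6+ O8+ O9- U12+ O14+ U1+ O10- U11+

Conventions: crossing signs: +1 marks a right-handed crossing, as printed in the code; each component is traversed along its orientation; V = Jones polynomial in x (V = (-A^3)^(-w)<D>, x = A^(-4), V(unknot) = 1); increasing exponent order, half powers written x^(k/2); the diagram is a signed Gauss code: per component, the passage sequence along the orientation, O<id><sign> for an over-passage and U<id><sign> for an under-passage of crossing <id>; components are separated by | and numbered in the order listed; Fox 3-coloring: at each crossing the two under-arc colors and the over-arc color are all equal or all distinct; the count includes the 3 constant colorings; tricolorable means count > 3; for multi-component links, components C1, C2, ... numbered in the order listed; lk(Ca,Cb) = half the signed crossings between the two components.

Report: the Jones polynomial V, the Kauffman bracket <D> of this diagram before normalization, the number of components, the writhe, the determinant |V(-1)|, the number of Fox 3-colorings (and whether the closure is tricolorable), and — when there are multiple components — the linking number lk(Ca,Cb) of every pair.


V = -x^-3 + x^-2 - x^-1 + 3 - x + x^2 - x^3
<D> = -A^-12 + A^-8 - A^-4 + 3 - A^4 + A^8 - A^12 (w = 0)
1 component over 14 crossings, w = 0
27 Fox colorings among 3^14, |V(-1)| = 9: tricolorable
why: w = 0 shifts under R1 moves; the (-A^3)^(0) factor cancels that in V


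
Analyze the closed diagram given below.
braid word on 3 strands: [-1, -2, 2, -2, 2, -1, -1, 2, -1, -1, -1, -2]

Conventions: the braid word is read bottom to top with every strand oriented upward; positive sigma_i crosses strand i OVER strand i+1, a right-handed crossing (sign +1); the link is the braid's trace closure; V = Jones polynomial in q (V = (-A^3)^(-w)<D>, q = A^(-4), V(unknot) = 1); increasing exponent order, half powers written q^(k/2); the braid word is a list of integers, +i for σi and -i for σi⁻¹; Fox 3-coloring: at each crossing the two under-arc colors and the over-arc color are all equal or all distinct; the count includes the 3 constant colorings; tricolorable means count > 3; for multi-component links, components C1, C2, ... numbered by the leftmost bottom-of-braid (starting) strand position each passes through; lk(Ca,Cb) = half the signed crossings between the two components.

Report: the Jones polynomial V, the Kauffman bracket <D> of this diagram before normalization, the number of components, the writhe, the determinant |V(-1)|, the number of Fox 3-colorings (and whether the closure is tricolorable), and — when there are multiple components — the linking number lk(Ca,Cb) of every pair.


V(q) = q^-8 - 2q^-7 + q^-6 - 2q^-5 + 2q^-4 + q^-2
bracket: A^-10 + 2A^-2 - 2A^2 + A^6 - 2A^10 + A^14, w = -6
1 component, writhe -6, over 12 crossings
det 9, colorings 27 of 3^12 — tricolorable
observation: free reduction leaves σ1⁻¹ σ1⁻¹ σ1⁻¹ σ2 σ1⁻¹ σ1⁻¹ σ1⁻¹ σ2⁻¹ of the original 12 letters


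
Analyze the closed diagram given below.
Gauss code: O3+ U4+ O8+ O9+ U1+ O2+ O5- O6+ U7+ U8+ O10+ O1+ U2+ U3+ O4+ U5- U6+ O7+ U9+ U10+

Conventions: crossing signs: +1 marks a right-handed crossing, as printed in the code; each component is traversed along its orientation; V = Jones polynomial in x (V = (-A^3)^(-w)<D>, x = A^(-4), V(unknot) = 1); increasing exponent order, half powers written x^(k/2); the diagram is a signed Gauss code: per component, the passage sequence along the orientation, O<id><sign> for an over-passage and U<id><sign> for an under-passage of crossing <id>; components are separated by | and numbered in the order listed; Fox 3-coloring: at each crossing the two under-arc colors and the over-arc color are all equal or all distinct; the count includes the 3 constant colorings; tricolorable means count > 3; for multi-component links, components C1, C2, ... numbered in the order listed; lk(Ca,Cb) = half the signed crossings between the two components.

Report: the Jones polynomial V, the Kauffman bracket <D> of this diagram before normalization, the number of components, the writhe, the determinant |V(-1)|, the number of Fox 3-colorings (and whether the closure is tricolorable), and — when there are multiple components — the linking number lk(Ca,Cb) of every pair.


V(x) = x^3 + x^5 - x^8
bracket: -A^-8 + A^4 + A^12, w = +8
1 component, writhe +8, over 10 crossings
det 3, colorings 9 of 3^10 — tricolorable
observation: V spans 5 powers of x: at least 5 crossings in any diagram


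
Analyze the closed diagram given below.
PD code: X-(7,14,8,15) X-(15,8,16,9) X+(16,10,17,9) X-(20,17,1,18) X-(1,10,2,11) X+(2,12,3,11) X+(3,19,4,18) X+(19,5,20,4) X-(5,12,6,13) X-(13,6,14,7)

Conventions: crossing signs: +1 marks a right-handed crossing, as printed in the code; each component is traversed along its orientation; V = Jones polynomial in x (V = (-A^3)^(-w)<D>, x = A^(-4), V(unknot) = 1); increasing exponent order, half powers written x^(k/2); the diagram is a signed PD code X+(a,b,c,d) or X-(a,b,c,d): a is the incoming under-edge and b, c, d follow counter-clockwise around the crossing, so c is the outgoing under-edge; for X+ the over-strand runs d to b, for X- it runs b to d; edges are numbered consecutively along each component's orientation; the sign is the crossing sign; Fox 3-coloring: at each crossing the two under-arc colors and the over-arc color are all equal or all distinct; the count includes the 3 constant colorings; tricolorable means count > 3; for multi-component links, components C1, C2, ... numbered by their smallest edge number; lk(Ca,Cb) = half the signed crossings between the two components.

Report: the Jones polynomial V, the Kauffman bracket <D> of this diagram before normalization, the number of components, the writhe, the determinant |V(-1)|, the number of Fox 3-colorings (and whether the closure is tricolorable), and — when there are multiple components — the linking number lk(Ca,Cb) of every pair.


V = -x^-4 + x^-3 + x^-1
<D> = A^-2 + A^6 - A^10 (w = -2)
1 component over 10 crossings, w = -2
9 Fox colorings among 3^10, |V(-1)| = 3: tricolorable
why: w = -2 (over 10 crossings) is diagram-only; (-A^3)^(2) removes it from V


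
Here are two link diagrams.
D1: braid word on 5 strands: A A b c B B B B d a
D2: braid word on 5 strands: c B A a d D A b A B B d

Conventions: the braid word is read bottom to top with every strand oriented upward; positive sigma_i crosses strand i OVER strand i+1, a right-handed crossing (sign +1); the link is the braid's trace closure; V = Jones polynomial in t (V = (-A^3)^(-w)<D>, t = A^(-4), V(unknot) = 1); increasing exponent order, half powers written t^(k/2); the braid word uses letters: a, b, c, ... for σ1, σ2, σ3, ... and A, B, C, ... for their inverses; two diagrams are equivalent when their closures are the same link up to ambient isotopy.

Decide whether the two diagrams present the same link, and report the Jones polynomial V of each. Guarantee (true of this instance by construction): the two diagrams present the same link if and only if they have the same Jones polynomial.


same link: no
V(D1) = -t^-4 + t^-3 + t^-1  [10 crossings, <D> = A^-2 + A^6 - A^10, w = -2]
V(D2) = -t^-6 + t^-5 - t^-4 + 2t^-3 - t^-2 + t^-1  [12 crossings, <D> = A^-2 - A^2 + 2A^6 - A^10 + A^14 - A^18, w = -2]
insight: comparing 2 Jones polynomials yields 2 groups


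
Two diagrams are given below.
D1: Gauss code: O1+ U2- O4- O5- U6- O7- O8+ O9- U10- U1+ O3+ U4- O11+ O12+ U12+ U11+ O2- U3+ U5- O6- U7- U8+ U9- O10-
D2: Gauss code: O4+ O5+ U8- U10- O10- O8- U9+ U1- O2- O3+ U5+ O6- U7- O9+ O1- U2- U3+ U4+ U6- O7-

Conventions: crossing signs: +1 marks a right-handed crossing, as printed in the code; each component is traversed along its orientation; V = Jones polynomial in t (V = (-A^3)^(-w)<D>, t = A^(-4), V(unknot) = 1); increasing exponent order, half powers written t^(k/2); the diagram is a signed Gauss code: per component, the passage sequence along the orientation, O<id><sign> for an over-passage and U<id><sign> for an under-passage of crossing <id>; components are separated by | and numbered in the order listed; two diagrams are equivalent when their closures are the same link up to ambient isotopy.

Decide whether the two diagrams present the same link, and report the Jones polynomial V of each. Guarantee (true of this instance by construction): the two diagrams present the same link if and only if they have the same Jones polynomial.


equivalent: no
V(D1) = -t^-6 + t^-5 - t^-4 + 2t^-3 - t^-2 + t^-1  (w -2, c 12, <D> = A^-2 - A^2 + 2A^6 - A^10 + A^14 - A^18)
V(D2) = 1  (w -2, c 10, <D> = A^-6)
why: V(t) takes 2 values over 2 diagrams, fixing the grouping


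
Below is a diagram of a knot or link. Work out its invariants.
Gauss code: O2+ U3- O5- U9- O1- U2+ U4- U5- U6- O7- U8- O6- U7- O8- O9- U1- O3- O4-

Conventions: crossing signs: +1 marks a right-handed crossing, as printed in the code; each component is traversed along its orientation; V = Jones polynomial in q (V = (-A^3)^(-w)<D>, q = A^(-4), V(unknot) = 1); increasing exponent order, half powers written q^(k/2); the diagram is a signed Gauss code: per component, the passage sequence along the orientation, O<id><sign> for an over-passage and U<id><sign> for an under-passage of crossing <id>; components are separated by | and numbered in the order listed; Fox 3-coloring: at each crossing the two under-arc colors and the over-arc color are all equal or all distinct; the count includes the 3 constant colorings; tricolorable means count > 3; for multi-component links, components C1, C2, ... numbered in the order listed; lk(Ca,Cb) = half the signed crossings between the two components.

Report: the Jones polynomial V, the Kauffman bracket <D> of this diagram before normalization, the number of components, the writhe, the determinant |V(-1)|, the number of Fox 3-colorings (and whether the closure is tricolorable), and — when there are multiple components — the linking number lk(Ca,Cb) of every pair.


Jones polynomial: V(q) = q^-8 - 2q^-7 + q^-6 - 2q^-5 + 2q^-4 + q^-2
<D> = -A^-13 - 2A^-5 + 2A^-1 - A^3 + 2A^7 - A^11; writhe -7
components 1, writhe -7 (9 crossings)
3-colorings: 27 of 3^9, det 9 — tricolorable
note: w = -7 (over 9 crossings) is diagram-only; (-A^3)^(7) removes it from V


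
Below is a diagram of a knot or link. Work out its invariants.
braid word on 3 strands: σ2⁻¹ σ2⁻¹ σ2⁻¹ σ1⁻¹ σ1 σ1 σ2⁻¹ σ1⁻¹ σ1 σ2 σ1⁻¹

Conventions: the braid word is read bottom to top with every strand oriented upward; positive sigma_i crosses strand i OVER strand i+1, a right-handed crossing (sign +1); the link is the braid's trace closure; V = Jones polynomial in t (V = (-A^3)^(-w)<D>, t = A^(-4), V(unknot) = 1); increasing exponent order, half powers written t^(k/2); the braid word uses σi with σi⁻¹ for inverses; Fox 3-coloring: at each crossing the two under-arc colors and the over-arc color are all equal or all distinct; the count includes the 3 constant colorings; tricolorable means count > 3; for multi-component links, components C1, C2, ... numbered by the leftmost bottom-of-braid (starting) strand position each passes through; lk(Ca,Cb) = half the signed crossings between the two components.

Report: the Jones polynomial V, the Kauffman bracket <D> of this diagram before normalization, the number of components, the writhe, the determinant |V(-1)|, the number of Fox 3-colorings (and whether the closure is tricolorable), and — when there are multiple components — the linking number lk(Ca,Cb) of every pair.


Jones polynomial: V(t) = t^(-9/2) - t^(-5/2) - t^(-3/2) - t^(-1/2)
<D> = A^-7 + A^-3 + A - A^9; writhe -3
components 2, writhe -3 (11 crossings)
linking number lk(C1,C2) = 0
3-colorings: 27 of 3^11, det 0 — tricolorable
note: w = -3 (over 11 crossings) is diagram-only; (-A^3)^(3) removes it from V


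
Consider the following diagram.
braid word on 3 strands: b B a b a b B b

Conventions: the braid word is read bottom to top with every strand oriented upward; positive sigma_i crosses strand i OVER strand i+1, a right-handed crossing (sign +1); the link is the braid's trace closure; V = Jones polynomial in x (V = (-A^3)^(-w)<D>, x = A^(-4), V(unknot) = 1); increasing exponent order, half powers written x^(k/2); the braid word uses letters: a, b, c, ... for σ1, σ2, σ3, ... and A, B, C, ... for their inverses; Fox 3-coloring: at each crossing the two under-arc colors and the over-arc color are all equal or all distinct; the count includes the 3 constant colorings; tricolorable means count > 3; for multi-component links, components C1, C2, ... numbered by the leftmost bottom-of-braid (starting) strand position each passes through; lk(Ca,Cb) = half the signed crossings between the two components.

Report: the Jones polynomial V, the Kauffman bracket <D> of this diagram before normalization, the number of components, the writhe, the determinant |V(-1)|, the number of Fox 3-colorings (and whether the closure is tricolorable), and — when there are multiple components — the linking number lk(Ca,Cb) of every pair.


Jones polynomial: V(x) = x + x^3 - x^4
<D> = -A^-4 + 1 + A^8; writhe +4
components 1, writhe +4 (8 crossings)
3-colorings: 9 of 3^8, det 3 — tricolorable
note: inverse pairs cancel, leaving σ1 σ2 σ1 σ2


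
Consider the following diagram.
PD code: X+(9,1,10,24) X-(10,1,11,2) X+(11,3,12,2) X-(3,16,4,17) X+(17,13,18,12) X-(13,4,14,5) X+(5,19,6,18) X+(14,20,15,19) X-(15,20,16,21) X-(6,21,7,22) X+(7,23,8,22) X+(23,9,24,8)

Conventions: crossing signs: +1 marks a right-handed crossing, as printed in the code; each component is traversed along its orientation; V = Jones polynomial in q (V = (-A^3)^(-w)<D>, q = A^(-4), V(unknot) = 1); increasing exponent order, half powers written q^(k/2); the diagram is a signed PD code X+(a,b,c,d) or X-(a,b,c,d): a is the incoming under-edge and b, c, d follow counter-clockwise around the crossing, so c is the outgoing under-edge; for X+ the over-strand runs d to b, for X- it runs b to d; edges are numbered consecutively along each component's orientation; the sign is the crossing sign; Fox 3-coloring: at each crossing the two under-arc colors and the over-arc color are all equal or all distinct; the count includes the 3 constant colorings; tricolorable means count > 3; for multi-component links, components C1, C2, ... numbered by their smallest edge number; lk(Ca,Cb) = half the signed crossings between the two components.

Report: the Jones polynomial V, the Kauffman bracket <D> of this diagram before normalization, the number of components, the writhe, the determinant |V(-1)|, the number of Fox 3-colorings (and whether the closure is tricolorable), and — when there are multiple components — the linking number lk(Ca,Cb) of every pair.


V(q) = q^-1 - 1 + 2q - 2q^2 + 2q^3 - 2q^4 + q^5
bracket: A^-14 - 2A^-10 + 2A^-6 - 2A^-2 + 2A^2 - A^6 + A^10, w = +2
1 component, writhe +2, over 12 crossings
det 11, colorings 3 of 3^12 — not tricolorable
observation: det 11 = |V(-1)|; not divisible by 3, so not tricolorable


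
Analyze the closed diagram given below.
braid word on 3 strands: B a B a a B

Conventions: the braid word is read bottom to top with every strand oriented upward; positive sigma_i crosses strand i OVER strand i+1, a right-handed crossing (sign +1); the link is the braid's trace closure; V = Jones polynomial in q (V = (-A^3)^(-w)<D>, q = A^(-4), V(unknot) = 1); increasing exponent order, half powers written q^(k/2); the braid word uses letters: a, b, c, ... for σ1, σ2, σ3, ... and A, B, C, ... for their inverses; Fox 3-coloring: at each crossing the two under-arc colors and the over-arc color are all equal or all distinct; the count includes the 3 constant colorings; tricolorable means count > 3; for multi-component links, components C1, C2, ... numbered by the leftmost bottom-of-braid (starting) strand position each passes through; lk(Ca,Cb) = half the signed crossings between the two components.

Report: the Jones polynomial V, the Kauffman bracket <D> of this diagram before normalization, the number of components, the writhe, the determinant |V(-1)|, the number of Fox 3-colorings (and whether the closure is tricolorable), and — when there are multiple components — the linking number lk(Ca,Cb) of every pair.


Jones polynomial: V(q) = -q^-3 + 2q^-2 - 2q^-1 + 3 - 2q + 2q^2 - q^3
<D> = -A^-12 + 2A^-8 - 2A^-4 + 3 - 2A^4 + 2A^8 - A^12; writhe 0
components 1, writhe 0 (6 crossings)
3-colorings: 3 of 3^6, det 13 — not tricolorable
note: V spans 6 powers of q: at least 6 crossings in any diagram


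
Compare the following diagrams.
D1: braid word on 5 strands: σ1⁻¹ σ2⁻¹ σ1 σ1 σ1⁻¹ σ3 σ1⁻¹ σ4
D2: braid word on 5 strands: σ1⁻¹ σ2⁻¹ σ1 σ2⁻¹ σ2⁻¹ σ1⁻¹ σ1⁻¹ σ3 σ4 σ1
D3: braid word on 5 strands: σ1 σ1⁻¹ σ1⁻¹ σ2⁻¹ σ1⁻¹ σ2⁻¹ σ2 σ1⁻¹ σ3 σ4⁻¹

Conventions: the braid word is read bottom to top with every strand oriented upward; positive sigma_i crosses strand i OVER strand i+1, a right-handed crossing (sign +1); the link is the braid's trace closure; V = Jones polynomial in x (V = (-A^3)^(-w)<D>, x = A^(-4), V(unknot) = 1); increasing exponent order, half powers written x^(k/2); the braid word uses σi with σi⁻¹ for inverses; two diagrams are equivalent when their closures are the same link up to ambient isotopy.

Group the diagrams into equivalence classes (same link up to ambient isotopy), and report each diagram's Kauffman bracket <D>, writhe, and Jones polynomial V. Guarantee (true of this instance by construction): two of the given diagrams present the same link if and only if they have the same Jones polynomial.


equivalence classes: {D1} | {D2} | {D3}
D1 (bracket 1; 8 crossings at w = 0): V = 1
V(D2) = -x^-6 + x^-5 - x^-4 + 2x^-3 - x^-2 + x^-1  (w -2, c 10, <D> = A^-2 - A^2 + 2A^6 - A^10 + A^14 - A^18)
V(D3) = -x^-4 + x^-3 + x^-1  (w -4, c 10, <D> = A^-8 + 1 - A^4)
observation: comparing 3 Jones polynomials yields 3 groups


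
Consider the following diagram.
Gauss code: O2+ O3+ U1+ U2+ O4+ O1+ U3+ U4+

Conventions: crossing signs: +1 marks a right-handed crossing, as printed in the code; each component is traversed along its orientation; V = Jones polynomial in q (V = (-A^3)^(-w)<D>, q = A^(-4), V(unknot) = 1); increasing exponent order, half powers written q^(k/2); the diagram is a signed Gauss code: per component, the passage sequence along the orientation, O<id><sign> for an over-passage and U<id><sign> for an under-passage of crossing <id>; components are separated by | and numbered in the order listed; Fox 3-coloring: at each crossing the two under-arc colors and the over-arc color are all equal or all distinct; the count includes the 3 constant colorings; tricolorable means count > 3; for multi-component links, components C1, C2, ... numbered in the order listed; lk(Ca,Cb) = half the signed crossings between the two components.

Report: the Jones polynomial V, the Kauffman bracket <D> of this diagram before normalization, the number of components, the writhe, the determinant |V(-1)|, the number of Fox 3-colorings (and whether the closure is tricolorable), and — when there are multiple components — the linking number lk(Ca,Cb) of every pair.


V(q) = q + q^3 - q^4
bracket: -A^-4 + 1 + A^8, w = +4
1 component, writhe +4, over 4 crossings
det 3, colorings 9 of 3^4 — tricolorable
observation: w = +4 (over 4 crossings) is diagram-only; (-A^3)^(-4) removes it from V


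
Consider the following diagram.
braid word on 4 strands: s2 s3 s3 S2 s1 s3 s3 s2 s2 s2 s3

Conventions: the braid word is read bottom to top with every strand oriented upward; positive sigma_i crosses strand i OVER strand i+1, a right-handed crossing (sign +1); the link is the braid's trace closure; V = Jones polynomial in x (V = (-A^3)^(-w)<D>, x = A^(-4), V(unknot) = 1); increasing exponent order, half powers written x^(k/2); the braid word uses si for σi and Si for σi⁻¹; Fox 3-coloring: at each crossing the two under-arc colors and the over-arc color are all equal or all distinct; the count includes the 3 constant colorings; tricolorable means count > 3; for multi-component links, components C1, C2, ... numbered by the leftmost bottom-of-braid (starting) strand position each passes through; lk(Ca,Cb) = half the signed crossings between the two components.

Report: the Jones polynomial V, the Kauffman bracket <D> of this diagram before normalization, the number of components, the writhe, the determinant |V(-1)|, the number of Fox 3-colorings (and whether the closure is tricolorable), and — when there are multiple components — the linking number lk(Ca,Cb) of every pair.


V(x) = x^3 + 2x^5 - 2x^6 + 2x^7 - 3x^8 + 2x^9 - 2x^10 + x^11
bracket: -A^-17 + 2A^-13 - 2A^-9 + 3A^-5 - 2A^-1 + 2A^3 - 2A^7 - A^15, w = +9
1 component, writhe +9, over 11 crossings
det 15, colorings 9 of 3^11 — tricolorable
observation: |V(-1)| = 15: so tricolorable, since 3 divides 15


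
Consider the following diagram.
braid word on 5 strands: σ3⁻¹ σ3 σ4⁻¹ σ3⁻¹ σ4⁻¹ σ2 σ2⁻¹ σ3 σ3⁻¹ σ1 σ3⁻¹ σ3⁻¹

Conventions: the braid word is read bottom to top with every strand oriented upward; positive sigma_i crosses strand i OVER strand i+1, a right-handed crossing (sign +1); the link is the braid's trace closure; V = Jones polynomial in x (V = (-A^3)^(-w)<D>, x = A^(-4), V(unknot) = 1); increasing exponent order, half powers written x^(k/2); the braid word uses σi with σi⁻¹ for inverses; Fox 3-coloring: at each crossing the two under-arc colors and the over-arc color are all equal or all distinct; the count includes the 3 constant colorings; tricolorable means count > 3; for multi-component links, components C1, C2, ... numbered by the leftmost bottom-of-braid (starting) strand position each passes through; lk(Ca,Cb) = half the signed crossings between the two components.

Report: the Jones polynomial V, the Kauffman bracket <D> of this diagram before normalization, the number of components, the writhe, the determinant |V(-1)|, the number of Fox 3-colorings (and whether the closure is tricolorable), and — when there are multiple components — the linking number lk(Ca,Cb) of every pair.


V(x) = x^-6 + x^-3 + x^-2 + x^-1
bracket: A^-8 + A^-4 + 1 + A^12, w = -4
3 components, writhe -4, over 12 crossings
lk(C1,C2) = 0
linking number lk(C1,C3) = 0
lk(C2,C3): -2
det 0, colorings 9 of 3^12 — tricolorable
observation: the span of V is 5, within the link bound 12 + 3 - 1


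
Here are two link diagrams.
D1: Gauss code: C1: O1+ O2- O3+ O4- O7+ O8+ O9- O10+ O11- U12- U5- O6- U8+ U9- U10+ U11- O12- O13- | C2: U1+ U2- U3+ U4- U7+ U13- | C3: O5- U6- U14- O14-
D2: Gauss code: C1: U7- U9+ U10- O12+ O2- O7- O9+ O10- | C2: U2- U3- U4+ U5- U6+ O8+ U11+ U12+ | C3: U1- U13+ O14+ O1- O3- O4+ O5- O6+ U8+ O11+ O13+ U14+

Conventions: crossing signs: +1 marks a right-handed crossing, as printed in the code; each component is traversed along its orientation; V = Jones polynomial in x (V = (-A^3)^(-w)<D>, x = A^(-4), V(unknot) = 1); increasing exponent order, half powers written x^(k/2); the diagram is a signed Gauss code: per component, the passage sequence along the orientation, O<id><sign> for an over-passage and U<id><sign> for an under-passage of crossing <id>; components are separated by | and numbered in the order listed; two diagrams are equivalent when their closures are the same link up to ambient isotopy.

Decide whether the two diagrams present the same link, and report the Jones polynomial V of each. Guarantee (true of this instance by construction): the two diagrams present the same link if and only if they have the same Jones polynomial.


equivalent: no
V(D1) = x^-3 + x^-2 + x^-1 + 1  (w -4, c 14, <D> = A^-12 + A^-8 + A^-4 + 1)
V(D2) = 1 + x + x^2 + x^3  [14 crossings, <D> = A^-6 + A^-2 + A^2 + A^6, w = +2]
key observation: V(x) takes 2 values over 2 diagrams, fixing the grouping


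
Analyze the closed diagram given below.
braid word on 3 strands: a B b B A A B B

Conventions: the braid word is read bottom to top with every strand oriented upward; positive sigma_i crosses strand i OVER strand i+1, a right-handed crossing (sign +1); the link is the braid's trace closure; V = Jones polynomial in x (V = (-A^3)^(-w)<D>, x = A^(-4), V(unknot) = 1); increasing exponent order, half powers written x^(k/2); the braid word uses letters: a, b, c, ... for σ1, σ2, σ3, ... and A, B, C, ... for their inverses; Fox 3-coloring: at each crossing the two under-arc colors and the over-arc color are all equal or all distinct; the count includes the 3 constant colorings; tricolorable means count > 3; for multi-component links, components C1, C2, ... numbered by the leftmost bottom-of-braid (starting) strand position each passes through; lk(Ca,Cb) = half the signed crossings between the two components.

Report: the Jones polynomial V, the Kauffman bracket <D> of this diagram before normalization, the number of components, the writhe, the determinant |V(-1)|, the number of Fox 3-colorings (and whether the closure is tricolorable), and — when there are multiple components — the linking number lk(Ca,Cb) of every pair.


Jones polynomial: V(x) = -x^-6 + x^-5 - x^-4 + 2x^-3 - x^-2 + x^-1
<D> = A^-8 - A^-4 + 2 - A^4 + A^8 - A^12; writhe -4
components 1, writhe -4 (8 crossings)
3-colorings: 3 of 3^8, det 7 — not tricolorable
note: the word shrinks to σ1 σ2⁻¹ σ1⁻¹ σ1⁻¹ σ2⁻¹ σ2⁻¹ after cancelling


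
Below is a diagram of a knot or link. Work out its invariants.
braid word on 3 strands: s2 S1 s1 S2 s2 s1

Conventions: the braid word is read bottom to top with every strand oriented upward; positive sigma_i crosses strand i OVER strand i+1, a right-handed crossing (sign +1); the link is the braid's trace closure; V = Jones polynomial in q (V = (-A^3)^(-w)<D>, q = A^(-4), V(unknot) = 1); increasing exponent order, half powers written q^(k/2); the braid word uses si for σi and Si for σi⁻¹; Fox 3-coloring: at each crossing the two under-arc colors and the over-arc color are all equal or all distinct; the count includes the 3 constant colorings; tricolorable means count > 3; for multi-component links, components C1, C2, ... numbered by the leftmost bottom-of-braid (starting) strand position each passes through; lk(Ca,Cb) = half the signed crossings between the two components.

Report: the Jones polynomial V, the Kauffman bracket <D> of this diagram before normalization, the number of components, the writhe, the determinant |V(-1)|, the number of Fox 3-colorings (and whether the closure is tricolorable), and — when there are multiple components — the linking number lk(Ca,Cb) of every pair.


V(q) = 1
bracket: A^6, w = +2
1 component, writhe +2, over 6 crossings
det 1, colorings 3 of 3^6 — not tricolorable
observation: the word shrinks to σ2 σ1 after cancelling
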